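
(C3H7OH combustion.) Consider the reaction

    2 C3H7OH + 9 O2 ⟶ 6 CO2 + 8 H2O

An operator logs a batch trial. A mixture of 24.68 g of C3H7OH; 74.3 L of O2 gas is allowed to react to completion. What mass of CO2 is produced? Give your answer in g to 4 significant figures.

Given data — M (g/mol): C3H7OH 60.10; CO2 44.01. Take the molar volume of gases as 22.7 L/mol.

54.22 g

n(C3H7OH) = 24.68 / 60.10 = 0.4106 mol
n(O2) = 74.30 / 22.7 = 3.273 mol
n/ν for C3H7OH = 0.4106/2 = 0.2053
n/ν for O2 = 3.273/9 = 0.3637
Smallest n/ν is C3H7OH → limiting reagent.
n(CO2) = (6/2) × 0.4106 = 1.232 mol
mass = 1.232 × 44.01 = 54.22 g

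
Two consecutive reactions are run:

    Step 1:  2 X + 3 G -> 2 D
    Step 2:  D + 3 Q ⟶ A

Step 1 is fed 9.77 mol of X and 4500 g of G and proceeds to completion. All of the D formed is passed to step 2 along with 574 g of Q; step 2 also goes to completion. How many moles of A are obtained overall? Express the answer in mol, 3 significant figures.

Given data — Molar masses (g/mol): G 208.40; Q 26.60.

7.19 mol

Step 1:
n(X) = 9.770 mol
n(G) = 4500 / 208.40 = 21.59 mol
n/ν for X = 9.770/2 = 4.885
n/ν for G = 21.59/3 = 7.197
Smallest n/ν is X → limiting reagent.
n(D) produced = (2/2) × 9.770 = 9.770 mol
Step 2:
n(D) available = 9.770 mol
n(Q) = 574.0 / 26.60 = 21.58 mol
n/ν for D = 9.770/1 = 9.770
n/ν for Q = 21.58/3 = 7.193
Smallest n/ν is Q → limiting reagent.
n(A) = (1/3) × 21.58 = 7.193 mol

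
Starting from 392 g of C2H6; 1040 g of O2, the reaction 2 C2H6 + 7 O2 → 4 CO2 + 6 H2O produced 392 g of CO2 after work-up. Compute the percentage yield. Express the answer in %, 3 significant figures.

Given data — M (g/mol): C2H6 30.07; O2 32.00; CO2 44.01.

48.0 %

n(C2H6) = 392.0 / 30.07 = 13.04 mol
n(O2) = 1040 / 32.00 = 32.50 mol
n/ν for C2H6 = 13.04/2 = 6.520
n/ν for O2 = 32.50/7 = 4.643
Smallest n/ν is O2 → limiting reagent.
theoretical n(CO2) = (4/7) × 32.50 = 18.57 mol → 817.3 g
% yield = 392 / 817.3 × 100 = 47.96 %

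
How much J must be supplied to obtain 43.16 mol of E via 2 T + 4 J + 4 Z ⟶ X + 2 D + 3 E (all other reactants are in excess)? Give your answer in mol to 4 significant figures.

57.55 mol

n(E) = 43.16 mol
n(J) = (4/3) × 43.16 = 57.55 mol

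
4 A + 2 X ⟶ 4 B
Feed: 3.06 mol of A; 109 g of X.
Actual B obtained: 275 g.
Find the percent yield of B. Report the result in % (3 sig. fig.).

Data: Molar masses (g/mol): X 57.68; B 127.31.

n(A) = 3.060 mol
n(X) = 109.0 / 57.68 = 1.890 mol
n/ν for A = 3.060/4 = 0.7650
n/ν for X = 1.890/2 = 0.9450
Smallest n/ν is A → limiting reagent.
theoretical n(B) = (4/4) × 3.060 = 3.060 mol → 389.6 g
% yield = 275 / 389.6 × 100 = 70.59 %

70.6 %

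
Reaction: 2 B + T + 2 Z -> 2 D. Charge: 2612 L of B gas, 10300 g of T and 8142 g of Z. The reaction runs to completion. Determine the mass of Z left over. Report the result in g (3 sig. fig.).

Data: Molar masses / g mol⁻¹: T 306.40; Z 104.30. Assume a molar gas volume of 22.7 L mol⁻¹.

n(B) = 2612 / 22.7 = 115.1 mol
n(T) = 10300 / 306.40 = 33.62 mol
n(Z) = 8142 / 104.30 = 78.06 mol
n/ν → B: 57.55, T: 33.62, Z: 39.03; T is limiting.
Z consumed = (2/1) × 33.62 = 67.24 mol
Z remaining = 78.06 − 67.24 = 10.82 mol
mass = 10.82 × 104.30 = 1129 g

1130 g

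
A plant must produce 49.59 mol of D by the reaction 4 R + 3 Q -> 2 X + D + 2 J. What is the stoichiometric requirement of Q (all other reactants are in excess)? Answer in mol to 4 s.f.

n(D) = 49.59 mol
n(Q) = (3/1) × 49.59 = 148.8 mol

148.8 mol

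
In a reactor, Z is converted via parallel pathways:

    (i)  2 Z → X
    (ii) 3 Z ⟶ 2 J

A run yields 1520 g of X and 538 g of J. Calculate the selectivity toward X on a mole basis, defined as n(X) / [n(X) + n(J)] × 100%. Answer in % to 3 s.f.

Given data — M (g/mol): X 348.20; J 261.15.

n(X) = 1520 / 348.20 = 4.365 mol
n(J) = 538 / 261.15 = 2.060 mol
selectivity = 4.365/(4.365+2.060) × 100 = 67.94 %

67.9 %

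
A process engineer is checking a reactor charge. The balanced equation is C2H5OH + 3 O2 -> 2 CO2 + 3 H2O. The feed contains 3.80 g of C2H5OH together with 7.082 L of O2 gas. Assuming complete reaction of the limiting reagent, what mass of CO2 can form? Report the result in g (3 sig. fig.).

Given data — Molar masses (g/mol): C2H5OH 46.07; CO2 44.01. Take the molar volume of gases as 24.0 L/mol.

n(C2H5OH) = 3.800 / 46.07 = 0.08248 mol
n(O2) = 7.082 / 24.0 = 0.2951 mol
n/ν → C2H5OH: 0.08248, O2: 0.09837; C2H5OH is limiting.
n(CO2) = (2/1) × 0.08248 = 0.1650 mol
mass = 0.1650 × 44.01 = 7.262 g

7.26 g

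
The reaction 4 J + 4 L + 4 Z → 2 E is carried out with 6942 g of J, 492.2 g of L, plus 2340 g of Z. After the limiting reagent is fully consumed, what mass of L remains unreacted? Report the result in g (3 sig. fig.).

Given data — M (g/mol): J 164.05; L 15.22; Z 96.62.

124 g

n(J) = 6942 / 164.05 = 42.32 mol
n(L) = 492.2 / 15.22 = 32.34 mol
n(Z) = 2340 / 96.62 = 24.22 mol
n/ν for J = 42.32/4 = 10.58
n/ν for L = 32.34/4 = 8.085
n/ν for Z = 24.22/4 = 6.055
Smallest n/ν is Z → limiting reagent.
L consumed = (4/4) × 24.22 = 24.22 mol
L remaining = 32.34 − 24.22 = 8.120 mol
mass = 8.120 × 15.22 = 123.6 g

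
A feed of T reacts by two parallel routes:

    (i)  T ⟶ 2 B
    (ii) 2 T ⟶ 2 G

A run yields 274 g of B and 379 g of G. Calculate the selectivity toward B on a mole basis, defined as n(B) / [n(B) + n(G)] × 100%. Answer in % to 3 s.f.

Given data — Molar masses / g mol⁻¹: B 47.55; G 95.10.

n(B) = 274 / 47.55 = 5.762 mol
n(G) = 379 / 95.10 = 3.985 mol
selectivity = 5.762/(5.762+3.985) × 100 = 59.12 %

59.1 %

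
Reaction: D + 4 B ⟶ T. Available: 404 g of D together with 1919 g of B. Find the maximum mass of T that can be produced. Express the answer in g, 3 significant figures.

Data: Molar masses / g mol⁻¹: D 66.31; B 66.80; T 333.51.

2030 g

n(D) = 404.0 / 66.31 = 6.093 mol
n(B) = 1919 / 66.80 = 28.73 mol
n/ν → D: 6.093, B: 7.183; D is limiting.
n(T) = (1/1) × 6.093 = 6.093 mol
mass = 6.093 × 333.51 = 2032 g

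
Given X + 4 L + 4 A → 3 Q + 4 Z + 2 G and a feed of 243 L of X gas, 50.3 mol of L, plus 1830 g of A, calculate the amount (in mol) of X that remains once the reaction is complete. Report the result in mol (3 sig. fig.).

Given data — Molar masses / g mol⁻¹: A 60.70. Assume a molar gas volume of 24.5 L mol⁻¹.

2.38 mol

n(X) = 243.0 / 24.5 = 9.918 mol
n(L) = 50.30 mol
n(A) = 1830 / 60.70 = 30.15 mol
n/ν → X: 9.918, L: 12.58, A: 7.538; A is limiting.
X consumed = (1/4) × 30.15 = 7.538 mol
X remaining = 9.918 − 7.538 = 2.380 mol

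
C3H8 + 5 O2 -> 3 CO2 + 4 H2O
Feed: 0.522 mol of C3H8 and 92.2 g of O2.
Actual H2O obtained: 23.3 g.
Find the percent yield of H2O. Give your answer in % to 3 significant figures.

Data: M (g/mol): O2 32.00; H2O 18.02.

n(C3H8) = 0.5220 mol
n(O2) = 92.20 / 32.00 = 2.881 mol
n/ν → C3H8: 0.5220, O2: 0.5762; C3H8 is limiting.
theoretical n(H2O) = (4/1) × 0.5220 = 2.088 mol → 37.63 g
% yield = 23.3 / 37.63 × 100 = 61.92 %

61.9 %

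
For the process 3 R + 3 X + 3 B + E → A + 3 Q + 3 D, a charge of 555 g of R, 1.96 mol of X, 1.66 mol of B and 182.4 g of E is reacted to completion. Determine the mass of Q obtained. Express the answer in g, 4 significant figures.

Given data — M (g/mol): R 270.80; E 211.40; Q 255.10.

423.5 g

n(R) = 555.0 / 270.80 = 2.049 mol
n(X) = 1.960 mol
n(B) = 1.660 mol
n(E) = 182.4 / 211.40 = 0.8628 mol
n/ν for R = 2.049/3 = 0.6830
n/ν for X = 1.960/3 = 0.6533
n/ν for B = 1.660/3 = 0.5533
n/ν for E = 0.8628/1 = 0.8628
Smallest n/ν is B → limiting reagent.
n(Q) = (3/3) × 1.660 = 1.660 mol
mass = 1.660 × 255.10 = 423.5 g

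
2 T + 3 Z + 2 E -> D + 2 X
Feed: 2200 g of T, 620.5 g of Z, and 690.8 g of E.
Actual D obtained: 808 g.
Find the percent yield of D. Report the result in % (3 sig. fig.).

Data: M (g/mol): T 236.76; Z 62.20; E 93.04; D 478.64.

n(T) = 2200 / 236.76 = 9.292 mol
n(Z) = 620.5 / 62.20 = 9.976 mol
n(E) = 690.8 / 93.04 = 7.425 mol
n/ν for T = 9.292/2 = 4.646
n/ν for Z = 9.976/3 = 3.325
n/ν for E = 7.425/2 = 3.713
Smallest n/ν is Z → limiting reagent.
theoretical n(D) = (1/3) × 9.976 = 3.325 mol → 1591 g
% yield = 808 / 1591 × 100 = 50.79 %

50.8 %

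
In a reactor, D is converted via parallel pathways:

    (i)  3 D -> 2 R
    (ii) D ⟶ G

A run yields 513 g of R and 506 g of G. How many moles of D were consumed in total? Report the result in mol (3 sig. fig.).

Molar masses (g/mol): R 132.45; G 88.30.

11.5 mol

n(R) = 513 / 132.45 = 3.873 mol
n(G) = 506 / 88.30 = 5.730 mol
n(D) via (i) = (3/2)×3.873 = 5.810 mol
n(D) via (ii) = (1/1)×5.730 = 5.730 mol
total n(D) = 5.810 + 5.730 = 11.54 mol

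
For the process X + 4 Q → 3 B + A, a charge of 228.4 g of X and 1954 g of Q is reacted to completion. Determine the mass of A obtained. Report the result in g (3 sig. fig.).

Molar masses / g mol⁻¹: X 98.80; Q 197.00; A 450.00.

1040 g

n(X) = 228.4 / 98.80 = 2.312 mol
n(Q) = 1954 / 197.00 = 9.919 mol
n/ν for X = 2.312/1 = 2.312
n/ν for Q = 9.919/4 = 2.480
Smallest n/ν is X → limiting reagent.
n(A) = (1/1) × 2.312 = 2.312 mol
mass = 2.312 × 450.00 = 1040 g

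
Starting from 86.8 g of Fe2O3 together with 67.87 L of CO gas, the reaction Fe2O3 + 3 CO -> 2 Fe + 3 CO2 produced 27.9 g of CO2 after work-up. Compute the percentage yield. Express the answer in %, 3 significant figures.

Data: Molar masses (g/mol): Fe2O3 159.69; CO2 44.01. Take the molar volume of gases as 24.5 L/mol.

n(Fe2O3) = 86.80 / 159.69 = 0.5436 mol
n(CO) = 67.87 / 24.5 = 2.770 mol
n/ν for Fe2O3 = 0.5436/1 = 0.5436
n/ν for CO = 2.770/3 = 0.9233
Smallest n/ν is Fe2O3 → limiting reagent.
theoretical n(CO2) = (3/1) × 0.5436 = 1.631 mol → 71.78 g
% yield = 27.9 / 71.78 × 100 = 38.87 %

38.9 %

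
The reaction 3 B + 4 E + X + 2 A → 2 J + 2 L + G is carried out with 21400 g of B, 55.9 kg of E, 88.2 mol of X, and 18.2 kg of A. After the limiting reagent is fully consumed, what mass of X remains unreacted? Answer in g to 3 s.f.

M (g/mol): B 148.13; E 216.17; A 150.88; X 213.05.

n(B) = 21400 / 148.13 = 144.5 mol
n(E) = 55.90×1000 / 216.17 = 258.6 mol
n(X) = 88.20 mol
n(A) = 18.20×1000 / 150.88 = 120.6 mol
n/ν for B = 144.5/3 = 48.17
n/ν for E = 258.6/4 = 64.65
n/ν for X = 88.20/1 = 88.20
n/ν for A = 120.6/2 = 60.30
Smallest n/ν is B → limiting reagent.
X consumed = (1/3) × 144.5 = 48.17 mol
X remaining = 88.20 − 48.17 = 40.03 mol
mass = 40.03 × 213.05 = 8528 g

8530 g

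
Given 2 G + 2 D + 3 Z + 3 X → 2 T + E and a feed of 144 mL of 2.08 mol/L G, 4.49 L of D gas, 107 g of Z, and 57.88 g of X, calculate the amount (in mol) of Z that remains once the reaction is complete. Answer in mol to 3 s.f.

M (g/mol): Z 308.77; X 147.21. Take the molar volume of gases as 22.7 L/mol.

0.0498 mol

n(G) = 2.08 × 144.0/1000 = 0.2995 mol
n(D) = 4.490 / 22.7 = 0.1978 mol
n(Z) = 107.0 / 308.77 = 0.3465 mol
n(X) = 57.88 / 147.21 = 0.3932 mol
n/ν → G: 0.1498, D: 0.09890, Z: 0.1155, X: 0.1311; D is limiting.
Z consumed = (3/2) × 0.1978 = 0.2967 mol
Z remaining = 0.3465 − 0.2967 = 0.04980 mol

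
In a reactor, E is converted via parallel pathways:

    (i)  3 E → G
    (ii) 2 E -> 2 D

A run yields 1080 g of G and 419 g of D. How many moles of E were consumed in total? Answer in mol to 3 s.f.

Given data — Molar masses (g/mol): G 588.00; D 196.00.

n(G) = 1080 / 588.00 = 1.837 mol
n(D) = 419 / 196.00 = 2.138 mol
n(E) via (i) = (3/1)×1.837 = 5.511 mol
n(E) via (ii) = (2/2)×2.138 = 2.138 mol
total n(E) = 5.511 + 2.138 = 7.649 mol

7.65 mol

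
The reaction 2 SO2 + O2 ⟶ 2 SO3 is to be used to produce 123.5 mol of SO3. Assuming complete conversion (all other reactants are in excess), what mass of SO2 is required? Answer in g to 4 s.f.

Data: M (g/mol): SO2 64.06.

7911 g

n(SO3) = 123.5 mol
n(SO2) = (2/2) × 123.5 = 123.5 mol
mass = 123.5 × 64.06 = 7911 g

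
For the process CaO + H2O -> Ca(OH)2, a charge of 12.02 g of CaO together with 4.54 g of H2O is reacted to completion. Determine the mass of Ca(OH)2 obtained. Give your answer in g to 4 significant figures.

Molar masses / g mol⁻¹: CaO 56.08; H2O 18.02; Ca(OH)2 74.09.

n(CaO) = 12.02 / 56.08 = 0.2143 mol
n(H2O) = 4.540 / 18.02 = 0.2519 mol
n/ν → CaO: 0.2143, H2O: 0.2519; CaO is limiting.
n(Ca(OH)2) = (1/1) × 0.2143 = 0.2143 mol
mass = 0.2143 × 74.09 = 15.88 g

15.88 g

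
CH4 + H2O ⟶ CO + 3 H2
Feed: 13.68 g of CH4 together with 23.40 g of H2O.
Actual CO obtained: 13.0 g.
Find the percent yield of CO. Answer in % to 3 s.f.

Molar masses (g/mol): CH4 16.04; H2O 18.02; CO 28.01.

n(CH4) = 13.68 / 16.04 = 0.8529 mol
n(H2O) = 23.40 / 18.02 = 1.299 mol
n/ν for CH4 = 0.8529/1 = 0.8529
n/ν for H2O = 1.299/1 = 1.299
Smallest n/ν is CH4 → limiting reagent.
theoretical n(CO) = (1/1) × 0.8529 = 0.8529 mol → 23.89 g
% yield = 13.0 / 23.89 × 100 = 54.42 %

54.4 %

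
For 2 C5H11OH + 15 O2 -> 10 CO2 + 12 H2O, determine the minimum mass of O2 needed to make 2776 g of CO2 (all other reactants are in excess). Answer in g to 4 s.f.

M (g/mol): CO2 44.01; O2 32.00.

n(CO2) = 2776 / 44.01 = 63.08 mol
n(O2) = (15/10) × 63.08 = 94.62 mol
mass = 94.62 × 32.00 = 3028 g

3028 g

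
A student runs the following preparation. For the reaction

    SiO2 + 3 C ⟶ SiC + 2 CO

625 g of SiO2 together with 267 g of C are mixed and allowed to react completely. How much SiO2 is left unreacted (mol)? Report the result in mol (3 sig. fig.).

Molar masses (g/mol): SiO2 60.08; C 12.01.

2.99 mol

n(SiO2) = 625.0 / 60.08 = 10.40 mol
n(C) = 267.0 / 12.01 = 22.23 mol
n/ν for SiO2 = 10.40/1 = 10.40
n/ν for C = 22.23/3 = 7.410
Smallest n/ν is C → limiting reagent.
SiO2 consumed = (1/3) × 22.23 = 7.410 mol
SiO2 remaining = 10.40 − 7.410 = 2.990 mol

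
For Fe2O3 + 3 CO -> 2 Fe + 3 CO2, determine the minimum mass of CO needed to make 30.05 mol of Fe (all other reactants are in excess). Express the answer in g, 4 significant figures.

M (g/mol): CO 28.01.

n(Fe) = 30.05 mol
n(CO) = (3/2) × 30.05 = 45.08 mol
mass = 45.08 × 28.01 = 1263 g

1263 g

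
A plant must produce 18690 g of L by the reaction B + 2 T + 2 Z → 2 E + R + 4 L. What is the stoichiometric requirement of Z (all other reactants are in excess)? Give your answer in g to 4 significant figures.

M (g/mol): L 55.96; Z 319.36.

n(L) = 18690 / 55.96 = 334.0 mol
n(Z) = (2/4) × 334.0 = 167.0 mol
mass = 167.0 × 319.36 = 53330 g

53330 g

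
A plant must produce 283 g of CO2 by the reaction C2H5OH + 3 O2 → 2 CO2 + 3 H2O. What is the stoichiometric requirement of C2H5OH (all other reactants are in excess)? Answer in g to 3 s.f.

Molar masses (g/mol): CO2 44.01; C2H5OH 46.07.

n(CO2) = 283 / 44.01 = 6.430 mol
n(C2H5OH) = (1/2) × 6.430 = 3.215 mol
mass = 3.215 × 46.07 = 148.1 g

148 g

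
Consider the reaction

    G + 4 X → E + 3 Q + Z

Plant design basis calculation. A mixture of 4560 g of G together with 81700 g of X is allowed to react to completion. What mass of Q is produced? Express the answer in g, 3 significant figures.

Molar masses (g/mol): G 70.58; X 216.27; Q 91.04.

n(G) = 4560 / 70.58 = 64.61 mol
n(X) = 81700 / 216.27 = 377.8 mol
n/ν for G = 64.61/1 = 64.61
n/ν for X = 377.8/4 = 94.45
Smallest n/ν is G → limiting reagent.
n(Q) = (3/1) × 64.61 = 193.8 mol
mass = 193.8 × 91.04 = 17640 g

17600 g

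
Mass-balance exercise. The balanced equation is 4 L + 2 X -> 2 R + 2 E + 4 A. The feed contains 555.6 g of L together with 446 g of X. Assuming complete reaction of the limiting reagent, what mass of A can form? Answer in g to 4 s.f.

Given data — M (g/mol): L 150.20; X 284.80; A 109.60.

n(L) = 555.6 / 150.20 = 3.699 mol
n(X) = 446.0 / 284.80 = 1.566 mol
n/ν for L = 3.699/4 = 0.9248
n/ν for X = 1.566/2 = 0.7830
Smallest n/ν is X → limiting reagent.
n(A) = (4/2) × 1.566 = 3.132 mol
mass = 3.132 × 109.60 = 343.3 g

343.3 g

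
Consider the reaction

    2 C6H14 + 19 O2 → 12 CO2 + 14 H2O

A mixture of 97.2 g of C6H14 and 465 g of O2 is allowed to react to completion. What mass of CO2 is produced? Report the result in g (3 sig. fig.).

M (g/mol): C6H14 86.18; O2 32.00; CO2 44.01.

n(C6H14) = 97.20 / 86.18 = 1.128 mol
n(O2) = 465.0 / 32.00 = 14.53 mol
n/ν → C6H14: 0.5640, O2: 0.7647; C6H14 is limiting.
n(CO2) = (12/2) × 1.128 = 6.768 mol
mass = 6.768 × 44.01 = 297.9 g

298 g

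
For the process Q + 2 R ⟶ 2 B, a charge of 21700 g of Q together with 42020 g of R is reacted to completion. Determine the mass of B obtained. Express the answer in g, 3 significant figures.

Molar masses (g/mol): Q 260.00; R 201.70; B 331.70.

n(Q) = 21700 / 260.00 = 83.46 mol
n(R) = 42020 / 201.70 = 208.3 mol
n/ν for Q = 83.46/1 = 83.46
n/ν for R = 208.3/2 = 104.2
Smallest n/ν is Q → limiting reagent.
n(B) = (2/1) × 83.46 = 166.9 mol
mass = 166.9 × 331.70 = 55360 g

55400 g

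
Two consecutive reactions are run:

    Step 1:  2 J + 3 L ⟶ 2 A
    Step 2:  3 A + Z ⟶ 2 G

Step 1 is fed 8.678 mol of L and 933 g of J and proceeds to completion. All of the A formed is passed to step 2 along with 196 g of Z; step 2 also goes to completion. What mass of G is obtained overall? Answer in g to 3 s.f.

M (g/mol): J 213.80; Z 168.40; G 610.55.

1420 g

Step 1:
n(L) = 8.678 mol
n(J) = 933.0 / 213.80 = 4.364 mol
n/ν for L = 8.678/3 = 2.893
n/ν for J = 4.364/2 = 2.182
Smallest n/ν is J → limiting reagent.
n(A) produced = (2/2) × 4.364 = 4.364 mol
Step 2:
n(A) available = 4.364 mol
n(Z) = 196.0 / 168.40 = 1.164 mol
n/ν for A = 4.364/3 = 1.455
n/ν for Z = 1.164/1 = 1.164
Smallest n/ν is Z → limiting reagent.
n(G) = (2/1) × 1.164 = 2.328 mol
mass = 2.328 × 610.55 = 1421 g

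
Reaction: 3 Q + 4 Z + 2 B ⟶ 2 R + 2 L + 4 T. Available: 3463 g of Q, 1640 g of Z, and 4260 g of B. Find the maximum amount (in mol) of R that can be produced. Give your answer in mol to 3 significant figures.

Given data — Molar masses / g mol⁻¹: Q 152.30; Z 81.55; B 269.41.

10.1 mol

n(Q) = 3463 / 152.30 = 22.74 mol
n(Z) = 1640 / 81.55 = 20.11 mol
n(B) = 4260 / 269.41 = 15.81 mol
n/ν for Q = 22.74/3 = 7.580
n/ν for Z = 20.11/4 = 5.028
n/ν for B = 15.81/2 = 7.905
Smallest n/ν is Z → limiting reagent.
n(R) = (2/4) × 20.11 = 10.06 mol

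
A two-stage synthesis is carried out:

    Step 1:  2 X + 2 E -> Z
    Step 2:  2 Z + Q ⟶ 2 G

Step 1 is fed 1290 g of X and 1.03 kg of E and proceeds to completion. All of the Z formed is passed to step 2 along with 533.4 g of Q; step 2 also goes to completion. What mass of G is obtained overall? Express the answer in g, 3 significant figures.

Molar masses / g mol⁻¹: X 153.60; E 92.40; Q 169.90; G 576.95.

Step 1:
n(X) = 1290 / 153.60 = 8.398 mol
n(E) = 1.030×1000 / 92.40 = 11.15 mol
n/ν for X = 8.398/2 = 4.199
n/ν for E = 11.15/2 = 5.575
Smallest n/ν is X → limiting reagent.
n(Z) produced = (1/2) × 8.398 = 4.199 mol
Step 2:
n(Z) available = 4.199 mol
n(Q) = 533.4 / 169.90 = 3.139 mol
n/ν for Z = 4.199/2 = 2.100
n/ν for Q = 3.139/1 = 3.139
Smallest n/ν is Z → limiting reagent.
n(G) = (2/2) × 4.199 = 4.199 mol
mass = 4.199 × 576.95 = 2423 g

2420 g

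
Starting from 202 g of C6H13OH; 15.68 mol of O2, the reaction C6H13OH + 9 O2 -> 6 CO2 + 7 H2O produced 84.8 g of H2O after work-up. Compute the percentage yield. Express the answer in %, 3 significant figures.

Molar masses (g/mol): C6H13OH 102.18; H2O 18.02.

n(C6H13OH) = 202.0 / 102.18 = 1.977 mol
n(O2) = 15.68 mol
n/ν → C6H13OH: 1.977, O2: 1.742; O2 is limiting.
theoretical n(H2O) = (7/9) × 15.68 = 12.20 mol → 219.8 g
% yield = 84.8 / 219.8 × 100 = 38.58 %

38.6 %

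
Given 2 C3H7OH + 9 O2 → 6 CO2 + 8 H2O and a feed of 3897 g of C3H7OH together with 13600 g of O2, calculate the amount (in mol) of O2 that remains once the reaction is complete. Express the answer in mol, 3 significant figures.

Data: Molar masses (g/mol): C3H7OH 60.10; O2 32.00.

133 mol

n(C3H7OH) = 3897 / 60.10 = 64.84 mol
n(O2) = 13600 / 32.00 = 425.0 mol
n/ν → C3H7OH: 32.42, O2: 47.22; C3H7OH is limiting.
O2 consumed = (9/2) × 64.84 = 291.8 mol
O2 remaining = 425.0 − 291.8 = 133.2 mol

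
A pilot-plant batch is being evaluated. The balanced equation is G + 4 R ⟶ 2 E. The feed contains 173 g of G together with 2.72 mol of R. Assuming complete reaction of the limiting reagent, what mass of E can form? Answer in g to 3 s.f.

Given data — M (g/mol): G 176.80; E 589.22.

801 g

n(G) = 173.0 / 176.80 = 0.9785 mol
n(R) = 2.720 mol
n/ν → G: 0.9785, R: 0.6800; R is limiting.
n(E) = (2/4) × 2.720 = 1.360 mol
mass = 1.360 × 589.22 = 801.3 g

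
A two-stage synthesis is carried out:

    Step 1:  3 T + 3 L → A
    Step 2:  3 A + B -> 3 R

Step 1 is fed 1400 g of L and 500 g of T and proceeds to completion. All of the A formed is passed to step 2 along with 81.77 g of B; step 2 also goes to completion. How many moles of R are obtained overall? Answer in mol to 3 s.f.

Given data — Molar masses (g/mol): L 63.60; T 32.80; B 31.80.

Step 1:
n(L) = 1400 / 63.60 = 22.01 mol
n(T) = 500.0 / 32.80 = 15.24 mol
n/ν for L = 22.01/3 = 7.337
n/ν for T = 15.24/3 = 5.080
Smallest n/ν is T → limiting reagent.
n(A) produced = (1/3) × 15.24 = 5.080 mol
Step 2:
n(A) available = 5.080 mol
n(B) = 81.77 / 31.80 = 2.571 mol
n/ν for A = 5.080/3 = 1.693
n/ν for B = 2.571/1 = 2.571
Smallest n/ν is A → limiting reagent.
n(R) = (3/3) × 5.080 = 5.080 mol

5.08 mol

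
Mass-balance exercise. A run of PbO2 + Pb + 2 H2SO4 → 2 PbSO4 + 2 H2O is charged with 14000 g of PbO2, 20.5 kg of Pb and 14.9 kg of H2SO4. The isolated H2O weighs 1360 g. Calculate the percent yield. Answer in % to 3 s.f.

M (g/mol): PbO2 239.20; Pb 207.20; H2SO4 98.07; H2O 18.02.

64.5 %

n(PbO2) = 14000 / 239.20 = 58.53 mol
n(Pb) = 20.50×1000 / 207.20 = 98.94 mol
n(H2SO4) = 14.90×1000 / 98.07 = 151.9 mol
n/ν for PbO2 = 58.53/1 = 58.53
n/ν for Pb = 98.94/1 = 98.94
n/ν for H2SO4 = 151.9/2 = 75.95
Smallest n/ν is PbO2 → limiting reagent.
theoretical n(H2O) = (2/1) × 58.53 = 117.1 mol → 2110 g
% yield = 1360 / 2110 × 100 = 64.45 %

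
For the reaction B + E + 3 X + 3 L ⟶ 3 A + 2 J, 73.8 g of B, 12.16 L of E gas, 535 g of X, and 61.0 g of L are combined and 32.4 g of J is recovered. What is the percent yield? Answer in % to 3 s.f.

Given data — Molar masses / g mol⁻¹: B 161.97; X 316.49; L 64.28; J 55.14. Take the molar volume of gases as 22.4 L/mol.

92.9 %

n(B) = 73.80 / 161.97 = 0.4556 mol
n(E) = 12.16 / 22.4 = 0.5429 mol
n(X) = 535.0 / 316.49 = 1.690 mol
n(L) = 61.00 / 64.28 = 0.9490 mol
n/ν for B = 0.4556/1 = 0.4556
n/ν for E = 0.5429/1 = 0.5429
n/ν for X = 1.690/3 = 0.5633
n/ν for L = 0.9490/3 = 0.3163
Smallest n/ν is L → limiting reagent.
theoretical n(J) = (2/3) × 0.9490 = 0.6327 mol → 34.89 g
% yield = 32.4 / 34.89 × 100 = 92.86 %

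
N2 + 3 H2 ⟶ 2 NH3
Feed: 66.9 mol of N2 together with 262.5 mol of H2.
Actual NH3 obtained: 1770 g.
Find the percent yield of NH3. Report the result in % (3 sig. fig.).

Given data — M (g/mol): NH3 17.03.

n(N2) = 66.90 mol
n(H2) = 262.5 mol
n/ν → N2: 66.90, H2: 87.50; N2 is limiting.
theoretical n(NH3) = (2/1) × 66.90 = 133.8 mol → 2279 g
% yield = 1770 / 2279 × 100 = 77.67 %

77.7 %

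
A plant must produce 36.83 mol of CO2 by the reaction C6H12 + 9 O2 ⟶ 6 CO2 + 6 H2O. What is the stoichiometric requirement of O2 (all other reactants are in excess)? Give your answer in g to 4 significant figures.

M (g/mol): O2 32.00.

1768 g

n(CO2) = 36.83 mol
n(O2) = (9/6) × 36.83 = 55.25 mol
mass = 55.25 × 32.00 = 1768 g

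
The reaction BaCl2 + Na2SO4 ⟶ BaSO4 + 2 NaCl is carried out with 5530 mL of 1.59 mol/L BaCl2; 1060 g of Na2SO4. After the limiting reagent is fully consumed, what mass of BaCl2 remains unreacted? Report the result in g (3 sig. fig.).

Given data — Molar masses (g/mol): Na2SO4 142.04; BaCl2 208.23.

277 g

n(BaCl2) = 1.59 × 5530/1000 = 8.793 mol
n(Na2SO4) = 1060 / 142.04 = 7.463 mol
n/ν for BaCl2 = 8.793/1 = 8.793
n/ν for Na2SO4 = 7.463/1 = 7.463
Smallest n/ν is Na2SO4 → limiting reagent.
BaCl2 consumed = (1/1) × 7.463 = 7.463 mol
BaCl2 remaining = 8.793 − 7.463 = 1.330 mol
mass = 1.330 × 208.23 = 276.9 g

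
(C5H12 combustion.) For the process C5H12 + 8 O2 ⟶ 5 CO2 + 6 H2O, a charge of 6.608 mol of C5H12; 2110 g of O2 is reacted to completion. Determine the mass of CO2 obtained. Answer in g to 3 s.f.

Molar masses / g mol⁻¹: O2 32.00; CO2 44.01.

1450 g

n(C5H12) = 6.608 mol
n(O2) = 2110 / 32.00 = 65.94 mol
n/ν for C5H12 = 6.608/1 = 6.608
n/ν for O2 = 65.94/8 = 8.243
Smallest n/ν is C5H12 → limiting reagent.
n(CO2) = (5/1) × 6.608 = 33.04 mol
mass = 33.04 × 44.01 = 1454 g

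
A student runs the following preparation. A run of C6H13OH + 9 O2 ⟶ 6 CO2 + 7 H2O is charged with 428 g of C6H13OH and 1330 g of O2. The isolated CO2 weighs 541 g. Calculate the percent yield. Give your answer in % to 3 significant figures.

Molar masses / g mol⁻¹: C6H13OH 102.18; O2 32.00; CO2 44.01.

n(C6H13OH) = 428.0 / 102.18 = 4.189 mol
n(O2) = 1330 / 32.00 = 41.56 mol
n/ν for C6H13OH = 4.189/1 = 4.189
n/ν for O2 = 41.56/9 = 4.618
Smallest n/ν is C6H13OH → limiting reagent.
theoretical n(CO2) = (6/1) × 4.189 = 25.13 mol → 1106 g
% yield = 541 / 1106 × 100 = 48.92 %

48.9 %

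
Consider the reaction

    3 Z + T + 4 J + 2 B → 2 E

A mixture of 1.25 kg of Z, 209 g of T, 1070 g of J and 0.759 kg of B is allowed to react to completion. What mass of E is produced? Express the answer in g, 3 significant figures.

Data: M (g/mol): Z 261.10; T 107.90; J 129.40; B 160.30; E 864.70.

2760 g

n(Z) = 1.250×1000 / 261.10 = 4.787 mol
n(T) = 209.0 / 107.90 = 1.937 mol
n(J) = 1070 / 129.40 = 8.269 mol
n(B) = 0.7590×1000 / 160.30 = 4.735 mol
n/ν → Z: 1.596, T: 1.937, J: 2.067, B: 2.368; Z is limiting.
n(E) = (2/3) × 4.787 = 3.191 mol
mass = 3.191 × 864.70 = 2759 g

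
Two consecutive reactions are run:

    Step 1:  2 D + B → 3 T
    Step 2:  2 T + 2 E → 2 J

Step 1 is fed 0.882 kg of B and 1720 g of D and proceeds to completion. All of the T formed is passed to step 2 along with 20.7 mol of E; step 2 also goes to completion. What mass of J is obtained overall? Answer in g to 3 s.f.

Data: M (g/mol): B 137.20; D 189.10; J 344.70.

Step 1:
n(B) = 0.8820×1000 / 137.20 = 6.429 mol
n(D) = 1720 / 189.10 = 9.096 mol
n/ν for B = 6.429/1 = 6.429
n/ν for D = 9.096/2 = 4.548
Smallest n/ν is D → limiting reagent.
n(T) produced = (3/2) × 9.096 = 13.64 mol
Step 2:
n(T) available = 13.64 mol
n(E) = 20.70 mol
n/ν for T = 13.64/2 = 6.820
n/ν for E = 20.70/2 = 10.35
Smallest n/ν is T → limiting reagent.
n(J) = (2/2) × 13.64 = 13.64 mol
mass = 13.64 × 344.70 = 4702 g

4700 g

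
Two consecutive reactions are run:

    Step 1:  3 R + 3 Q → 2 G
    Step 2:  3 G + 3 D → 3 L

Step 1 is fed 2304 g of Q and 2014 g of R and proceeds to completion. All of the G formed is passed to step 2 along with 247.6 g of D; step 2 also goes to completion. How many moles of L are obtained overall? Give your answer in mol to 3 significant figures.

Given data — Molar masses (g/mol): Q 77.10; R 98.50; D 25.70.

Step 1:
n(Q) = 2304 / 77.10 = 29.88 mol
n(R) = 2014 / 98.50 = 20.45 mol
n/ν → Q: 9.960, R: 6.817; R is limiting.
n(G) produced = (2/3) × 20.45 = 13.63 mol
Step 2:
n(G) available = 13.63 mol
n(D) = 247.6 / 25.70 = 9.634 mol
n/ν → G: 4.543, D: 3.211; D is limiting.
n(L) = (3/3) × 9.634 = 9.634 mol

9.63 mol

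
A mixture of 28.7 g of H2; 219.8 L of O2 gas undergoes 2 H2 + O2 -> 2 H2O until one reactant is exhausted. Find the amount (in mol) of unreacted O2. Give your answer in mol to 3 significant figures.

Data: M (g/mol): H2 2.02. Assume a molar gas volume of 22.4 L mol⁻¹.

2.71 mol

n(H2) = 28.70 / 2.02 = 14.21 mol
n(O2) = 219.8 / 22.4 = 9.813 mol
n/ν for H2 = 14.21/2 = 7.105
n/ν for O2 = 9.813/1 = 9.813
Smallest n/ν is H2 → limiting reagent.
O2 consumed = (1/2) × 14.21 = 7.105 mol
O2 remaining = 9.813 − 7.105 = 2.708 mol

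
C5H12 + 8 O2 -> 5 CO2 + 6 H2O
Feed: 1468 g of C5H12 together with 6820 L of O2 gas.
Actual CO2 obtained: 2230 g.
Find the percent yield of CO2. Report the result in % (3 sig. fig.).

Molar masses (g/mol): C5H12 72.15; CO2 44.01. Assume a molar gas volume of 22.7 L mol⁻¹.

49.8 %

n(C5H12) = 1468 / 72.15 = 20.35 mol
n(O2) = 6820 / 22.7 = 300.4 mol
n/ν → C5H12: 20.35, O2: 37.55; C5H12 is limiting.
theoretical n(CO2) = (5/1) × 20.35 = 101.8 mol → 4480 g
% yield = 2230 / 4480 × 100 = 49.78 %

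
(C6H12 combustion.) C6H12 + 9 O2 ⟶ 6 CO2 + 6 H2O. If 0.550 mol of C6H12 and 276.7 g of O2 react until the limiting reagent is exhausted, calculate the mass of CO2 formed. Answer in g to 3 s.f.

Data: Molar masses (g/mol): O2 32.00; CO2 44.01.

145 g

n(C6H12) = 0.5500 mol
n(O2) = 276.7 / 32.00 = 8.647 mol
n/ν → C6H12: 0.5500, O2: 0.9608; C6H12 is limiting.
n(CO2) = (6/1) × 0.5500 = 3.300 mol
mass = 3.300 × 44.01 = 145.2 g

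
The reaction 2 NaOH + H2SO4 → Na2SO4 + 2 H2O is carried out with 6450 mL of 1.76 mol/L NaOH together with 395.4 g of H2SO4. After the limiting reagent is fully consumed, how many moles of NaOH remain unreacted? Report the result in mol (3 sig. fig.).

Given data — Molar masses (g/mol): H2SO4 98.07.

3.29 mol

n(NaOH) = 1.76 × 6450/1000 = 11.35 mol
n(H2SO4) = 395.4 / 98.07 = 4.032 mol
n/ν → NaOH: 5.675, H2SO4: 4.032; H2SO4 is limiting.
NaOH consumed = (2/1) × 4.032 = 8.064 mol
NaOH remaining = 11.35 − 8.064 = 3.286 mol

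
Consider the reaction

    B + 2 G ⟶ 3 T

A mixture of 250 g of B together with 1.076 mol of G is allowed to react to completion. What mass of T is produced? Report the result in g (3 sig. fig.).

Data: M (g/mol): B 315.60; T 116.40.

188 g

n(B) = 250.0 / 315.60 = 0.7921 mol
n(G) = 1.076 mol
n/ν → B: 0.7921, G: 0.5380; G is limiting.
n(T) = (3/2) × 1.076 = 1.614 mol
mass = 1.614 × 116.40 = 187.9 g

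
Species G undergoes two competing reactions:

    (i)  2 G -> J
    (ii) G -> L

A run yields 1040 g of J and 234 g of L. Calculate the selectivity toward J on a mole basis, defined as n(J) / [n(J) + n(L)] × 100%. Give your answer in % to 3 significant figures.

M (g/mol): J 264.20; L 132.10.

69.0 %

n(J) = 1040 / 264.20 = 3.936 mol
n(L) = 234 / 132.10 = 1.771 mol
selectivity = 3.936/(3.936+1.771) × 100 = 68.97 %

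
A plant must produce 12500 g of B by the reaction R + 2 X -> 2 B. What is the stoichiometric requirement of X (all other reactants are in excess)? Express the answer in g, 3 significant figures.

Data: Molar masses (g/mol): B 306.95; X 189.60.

7720 g

n(B) = 12500 / 306.95 = 40.72 mol
n(X) = (2/2) × 40.72 = 40.72 mol
mass = 40.72 × 189.60 = 7721 g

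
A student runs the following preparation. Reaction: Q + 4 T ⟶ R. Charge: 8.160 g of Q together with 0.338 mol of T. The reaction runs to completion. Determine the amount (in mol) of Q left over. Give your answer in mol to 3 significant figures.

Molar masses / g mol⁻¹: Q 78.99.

n(Q) = 8.160 / 78.99 = 0.1033 mol
n(T) = 0.3380 mol
n/ν for Q = 0.1033/1 = 0.1033
n/ν for T = 0.3380/4 = 0.08450
Smallest n/ν is T → limiting reagent.
Q consumed = (1/4) × 0.3380 = 0.08450 mol
Q remaining = 0.1033 − 0.08450 = 0.01880 mol

0.0188 mol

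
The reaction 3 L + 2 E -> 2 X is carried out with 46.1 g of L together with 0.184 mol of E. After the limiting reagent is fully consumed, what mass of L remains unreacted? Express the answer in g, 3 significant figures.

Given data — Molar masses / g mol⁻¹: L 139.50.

n(L) = 46.10 / 139.50 = 0.3305 mol
n(E) = 0.1840 mol
n/ν for L = 0.3305/3 = 0.1102
n/ν for E = 0.1840/2 = 0.09200
Smallest n/ν is E → limiting reagent.
L consumed = (3/2) × 0.1840 = 0.2760 mol
L remaining = 0.3305 − 0.2760 = 0.05450 mol
mass = 0.05450 × 139.50 = 7.603 g

7.60 g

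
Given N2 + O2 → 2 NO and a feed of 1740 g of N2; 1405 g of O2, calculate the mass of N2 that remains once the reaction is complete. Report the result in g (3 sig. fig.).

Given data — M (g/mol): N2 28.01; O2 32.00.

510 g

n(N2) = 1740 / 28.01 = 62.12 mol
n(O2) = 1405 / 32.00 = 43.91 mol
n/ν → N2: 62.12, O2: 43.91; O2 is limiting.
N2 consumed = (1/1) × 43.91 = 43.91 mol
N2 remaining = 62.12 − 43.91 = 18.21 mol
mass = 18.21 × 28.01 = 510.1 g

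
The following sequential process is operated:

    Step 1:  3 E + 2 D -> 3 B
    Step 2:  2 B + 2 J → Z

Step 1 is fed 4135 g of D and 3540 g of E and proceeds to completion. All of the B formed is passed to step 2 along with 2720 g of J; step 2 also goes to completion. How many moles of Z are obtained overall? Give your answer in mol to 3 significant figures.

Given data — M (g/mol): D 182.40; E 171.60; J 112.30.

10.3 mol

Step 1:
n(D) = 4135 / 182.40 = 22.67 mol
n(E) = 3540 / 171.60 = 20.63 mol
n/ν for D = 22.67/2 = 11.34
n/ν for E = 20.63/3 = 6.877
Smallest n/ν is E → limiting reagent.
n(B) produced = (3/3) × 20.63 = 20.63 mol
Step 2:
n(B) available = 20.63 mol
n(J) = 2720 / 112.30 = 24.22 mol
n/ν for B = 20.63/2 = 10.32
n/ν for J = 24.22/2 = 12.11
Smallest n/ν is B → limiting reagent.
n(Z) = (1/2) × 20.63 = 10.32 mol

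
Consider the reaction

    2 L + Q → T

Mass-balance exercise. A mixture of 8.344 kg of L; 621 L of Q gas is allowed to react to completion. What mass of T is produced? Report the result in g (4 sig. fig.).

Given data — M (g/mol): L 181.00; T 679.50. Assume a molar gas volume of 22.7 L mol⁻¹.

15660 g

n(L) = 8.344×1000 / 181.00 = 46.10 mol
n(Q) = 621.0 / 22.7 = 27.36 mol
n/ν for L = 46.10/2 = 23.05
n/ν for Q = 27.36/1 = 27.36
Smallest n/ν is L → limiting reagent.
n(T) = (1/2) × 46.10 = 23.05 mol
mass = 23.05 × 679.50 = 15660 g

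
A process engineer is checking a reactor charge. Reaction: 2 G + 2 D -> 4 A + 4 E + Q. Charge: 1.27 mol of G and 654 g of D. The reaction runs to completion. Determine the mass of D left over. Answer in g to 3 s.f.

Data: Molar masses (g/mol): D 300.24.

273 g

n(G) = 1.270 mol
n(D) = 654.0 / 300.24 = 2.178 mol
n/ν → G: 0.6350, D: 1.089; G is limiting.
D consumed = (2/2) × 1.270 = 1.270 mol
D remaining = 2.178 − 1.270 = 0.9080 mol
mass = 0.9080 × 300.24 = 272.6 g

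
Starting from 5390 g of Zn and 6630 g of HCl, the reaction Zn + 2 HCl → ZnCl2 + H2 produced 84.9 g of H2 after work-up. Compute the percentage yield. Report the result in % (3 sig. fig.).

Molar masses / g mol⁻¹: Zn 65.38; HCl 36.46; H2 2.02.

51.0 %

n(Zn) = 5390 / 65.38 = 82.44 mol
n(HCl) = 6630 / 36.46 = 181.8 mol
n/ν → Zn: 82.44, HCl: 90.90; Zn is limiting.
theoretical n(H2) = (1/1) × 82.44 = 82.44 mol → 166.5 g
% yield = 84.9 / 166.5 × 100 = 50.99 %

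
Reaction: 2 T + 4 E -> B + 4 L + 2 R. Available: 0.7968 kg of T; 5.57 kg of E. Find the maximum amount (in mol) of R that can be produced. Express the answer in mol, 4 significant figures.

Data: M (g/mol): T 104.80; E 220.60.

n(T) = 0.7968×1000 / 104.80 = 7.603 mol
n(E) = 5.570×1000 / 220.60 = 25.25 mol
n/ν for T = 7.603/2 = 3.802
n/ν for E = 25.25/4 = 6.313
Smallest n/ν is T → limiting reagent.
n(R) = (2/2) × 7.603 = 7.603 mol

7.603 mol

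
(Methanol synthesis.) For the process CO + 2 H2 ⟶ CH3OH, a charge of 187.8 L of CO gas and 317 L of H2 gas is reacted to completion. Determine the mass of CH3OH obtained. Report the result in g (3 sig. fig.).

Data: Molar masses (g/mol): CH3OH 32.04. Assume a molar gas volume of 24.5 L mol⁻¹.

n(CO) = 187.8 / 24.5 = 7.665 mol
n(H2) = 317.0 / 24.5 = 12.94 mol
n/ν for CO = 7.665/1 = 7.665
n/ν for H2 = 12.94/2 = 6.470
Smallest n/ν is H2 → limiting reagent.
n(CH3OH) = (1/2) × 12.94 = 6.470 mol
mass = 6.470 × 32.04 = 207.3 g

207 g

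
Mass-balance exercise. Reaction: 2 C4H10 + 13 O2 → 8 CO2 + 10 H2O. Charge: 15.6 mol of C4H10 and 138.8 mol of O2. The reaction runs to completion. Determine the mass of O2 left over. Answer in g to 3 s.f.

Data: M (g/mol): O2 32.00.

1200 g

n(C4H10) = 15.60 mol
n(O2) = 138.8 mol
n/ν for C4H10 = 15.60/2 = 7.800
n/ν for O2 = 138.8/13 = 10.68
Smallest n/ν is C4H10 → limiting reagent.
O2 consumed = (13/2) × 15.60 = 101.4 mol
O2 remaining = 138.8 − 101.4 = 37.40 mol
mass = 37.40 × 32.00 = 1197 g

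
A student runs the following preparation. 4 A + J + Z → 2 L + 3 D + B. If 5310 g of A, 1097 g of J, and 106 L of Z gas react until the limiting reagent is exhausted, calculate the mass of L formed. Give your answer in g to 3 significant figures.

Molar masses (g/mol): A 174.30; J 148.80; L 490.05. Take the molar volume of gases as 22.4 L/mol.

4640 g

n(A) = 5310 / 174.30 = 30.46 mol
n(J) = 1097 / 148.80 = 7.372 mol
n(Z) = 106.0 / 22.4 = 4.732 mol
n/ν for A = 30.46/4 = 7.615
n/ν for J = 7.372/1 = 7.372
n/ν for Z = 4.732/1 = 4.732
Smallest n/ν is Z → limiting reagent.
n(L) = (2/1) × 4.732 = 9.464 mol
mass = 9.464 × 490.05 = 4638 g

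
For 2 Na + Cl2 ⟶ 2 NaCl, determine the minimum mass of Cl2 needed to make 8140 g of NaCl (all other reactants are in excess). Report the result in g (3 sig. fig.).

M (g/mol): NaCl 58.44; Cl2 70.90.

n(NaCl) = 8140 / 58.44 = 139.3 mol
n(Cl2) = (1/2) × 139.3 = 69.65 mol
mass = 69.65 × 70.90 = 4938 g

4940 g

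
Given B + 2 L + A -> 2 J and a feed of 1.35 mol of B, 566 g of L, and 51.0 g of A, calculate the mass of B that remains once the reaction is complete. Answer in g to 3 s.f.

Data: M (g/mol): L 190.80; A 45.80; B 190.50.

n(B) = 1.350 mol
n(L) = 566.0 / 190.80 = 2.966 mol
n(A) = 51.00 / 45.80 = 1.114 mol
n/ν → B: 1.350, L: 1.483, A: 1.114; A is limiting.
B consumed = (1/1) × 1.114 = 1.114 mol
B remaining = 1.350 − 1.114 = 0.2360 mol
mass = 0.2360 × 190.50 = 44.96 g

45.0 g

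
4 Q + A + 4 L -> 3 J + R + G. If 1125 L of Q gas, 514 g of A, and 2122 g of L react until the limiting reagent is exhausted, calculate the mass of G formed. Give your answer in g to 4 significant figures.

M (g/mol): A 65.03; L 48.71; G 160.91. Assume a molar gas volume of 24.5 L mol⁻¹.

n(Q) = 1125 / 24.5 = 45.92 mol
n(A) = 514.0 / 65.03 = 7.904 mol
n(L) = 2122 / 48.71 = 43.56 mol
n/ν for Q = 45.92/4 = 11.48
n/ν for A = 7.904/1 = 7.904
n/ν for L = 43.56/4 = 10.89
Smallest n/ν is A → limiting reagent.
n(G) = (1/1) × 7.904 = 7.904 mol
mass = 7.904 × 160.91 = 1272 g

1272 g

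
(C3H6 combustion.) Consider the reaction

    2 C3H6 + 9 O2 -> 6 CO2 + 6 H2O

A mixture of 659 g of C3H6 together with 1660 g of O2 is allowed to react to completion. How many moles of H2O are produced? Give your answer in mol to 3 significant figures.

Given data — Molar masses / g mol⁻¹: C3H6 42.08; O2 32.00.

34.6 mol

n(C3H6) = 659.0 / 42.08 = 15.66 mol
n(O2) = 1660 / 32.00 = 51.88 mol
n/ν for C3H6 = 15.66/2 = 7.830
n/ν for O2 = 51.88/9 = 5.764
Smallest n/ν is O2 → limiting reagent.
n(H2O) = (6/9) × 51.88 = 34.59 mol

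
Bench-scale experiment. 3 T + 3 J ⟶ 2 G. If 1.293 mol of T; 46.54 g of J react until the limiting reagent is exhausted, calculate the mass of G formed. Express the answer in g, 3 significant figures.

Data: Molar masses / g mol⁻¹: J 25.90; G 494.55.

426 g

n(T) = 1.293 mol
n(J) = 46.54 / 25.90 = 1.797 mol
n/ν for T = 1.293/3 = 0.4310
n/ν for J = 1.797/3 = 0.5990
Smallest n/ν is T → limiting reagent.
n(G) = (2/3) × 1.293 = 0.8620 mol
mass = 0.8620 × 494.55 = 426.3 g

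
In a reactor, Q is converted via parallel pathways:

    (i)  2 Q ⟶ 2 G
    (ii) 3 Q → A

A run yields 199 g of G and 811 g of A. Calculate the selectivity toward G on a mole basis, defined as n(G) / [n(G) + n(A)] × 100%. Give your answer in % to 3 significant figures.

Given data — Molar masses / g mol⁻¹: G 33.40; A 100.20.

42.4 %

n(G) = 199 / 33.40 = 5.958 mol
n(A) = 811 / 100.20 = 8.094 mol
selectivity = 5.958/(5.958+8.094) × 100 = 42.40 %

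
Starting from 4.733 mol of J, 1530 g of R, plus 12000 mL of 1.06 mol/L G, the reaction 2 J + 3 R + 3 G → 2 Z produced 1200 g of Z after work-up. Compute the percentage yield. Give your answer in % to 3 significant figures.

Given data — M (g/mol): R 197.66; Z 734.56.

n(J) = 4.733 mol
n(R) = 1530 / 197.66 = 7.741 mol
n(G) = 1.06 × 12000/1000 = 12.72 mol
n/ν for J = 4.733/2 = 2.367
n/ν for R = 7.741/3 = 2.580
n/ν for G = 12.72/3 = 4.240
Smallest n/ν is J → limiting reagent.
theoretical n(Z) = (2/2) × 4.733 = 4.733 mol → 3477 g
% yield = 1200 / 3477 × 100 = 34.51 %

34.5 %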